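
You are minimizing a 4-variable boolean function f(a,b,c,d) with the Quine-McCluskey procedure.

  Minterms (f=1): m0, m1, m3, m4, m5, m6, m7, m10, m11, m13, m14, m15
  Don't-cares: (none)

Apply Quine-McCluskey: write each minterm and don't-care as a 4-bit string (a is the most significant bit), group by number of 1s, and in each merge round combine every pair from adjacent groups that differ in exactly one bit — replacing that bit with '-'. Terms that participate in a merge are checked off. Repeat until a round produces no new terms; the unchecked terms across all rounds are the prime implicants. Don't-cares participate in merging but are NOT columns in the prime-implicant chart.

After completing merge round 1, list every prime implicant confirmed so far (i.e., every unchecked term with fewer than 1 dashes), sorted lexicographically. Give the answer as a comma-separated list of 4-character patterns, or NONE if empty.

size-2^0 implicants → 0000(✓)  0001(✓)  0011(✓)  0100(✓)  0101(✓)  0110(✓)  0111(✓)  1010(✓)  1011(✓)  1101(✓)  1110(✓)  1111(✓)
size-2^1 implicants → -011(✓)  -101(✓)  -110(✓)  -111(✓)  0-00(✓)  0-01(✓)  0-11(✓)  00-1(✓)  000-(✓)  01-0(✓)  01-1(✓)  010-(✓)  011-(✓)  1-10(✓)  1-11(✓)  101-(✓)  11-1(✓)  111-(✓)
size-2^2 implicants → --11  -1-1  -11-  0--1  0-0-  01--  1-1-
Unchecked terms (primes): --11, -1-1, -11-, 0--1, 0-0-, 01--, 1-1-

NONE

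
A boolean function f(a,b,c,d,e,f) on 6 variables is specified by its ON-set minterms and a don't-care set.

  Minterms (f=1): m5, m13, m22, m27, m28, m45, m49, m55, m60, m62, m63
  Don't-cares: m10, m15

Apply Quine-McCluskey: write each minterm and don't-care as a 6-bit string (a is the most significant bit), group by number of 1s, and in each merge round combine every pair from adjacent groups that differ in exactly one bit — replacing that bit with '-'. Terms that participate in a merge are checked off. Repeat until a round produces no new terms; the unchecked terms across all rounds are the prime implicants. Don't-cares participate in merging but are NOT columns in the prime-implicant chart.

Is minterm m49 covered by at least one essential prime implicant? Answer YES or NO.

YES

size-2^0 implicants → 000101(✓)  001010  001101(✓)  001111(✓)  010110  011011  011100(✓)  101101(✓)  110001  110111(✓)  111100(✓)  111110(✓)  111111(✓)
size-2^1 implicants → -01101  -11100  00-101  0011-1  11-111  1111-0  11111-
Unchecked terms (primes): -01101, -11100, 00-101, 001010, 0011-1, 010110, 011011, 11-111, 110001, 1111-0, 11111-
Minterm coverage:
  m5 ⊆ 00-101 [E]
  m13 ⊆ -01101,00-101,0011-1
  m22 ⊆ 010110 [E]
  m27 ⊆ 011011 [E]
  m28 ⊆ -11100 [E]
  m45 ⊆ -01101 [E]
  m49 ⊆ 110001 [E]
  m55 ⊆ 11-111 [E]
  m60 ⊆ -11100,1111-0
  m62 ⊆ 1111-0,11111-
  m63 ⊆ 11-111,11111-
E = {-01101, -11100, 00-101, 010110, 011011, 11-111, 110001}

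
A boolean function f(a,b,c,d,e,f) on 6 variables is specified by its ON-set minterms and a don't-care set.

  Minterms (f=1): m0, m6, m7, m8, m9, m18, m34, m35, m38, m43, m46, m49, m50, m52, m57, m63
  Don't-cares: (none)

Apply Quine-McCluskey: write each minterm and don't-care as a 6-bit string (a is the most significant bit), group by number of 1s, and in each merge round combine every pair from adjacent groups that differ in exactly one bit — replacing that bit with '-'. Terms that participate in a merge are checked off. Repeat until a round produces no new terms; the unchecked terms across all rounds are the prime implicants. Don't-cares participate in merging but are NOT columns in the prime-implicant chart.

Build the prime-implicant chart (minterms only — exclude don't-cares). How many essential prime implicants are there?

9

Round 0: 000000✓ 000110✓ 000111✓ 001000✓ 001001✓ 010010✓ 100010✓ 100011✓ 100110✓ 101011✓ 101110✓ 110001✓ 110010✓ 110100 111001✓ 111111
Round 1: -00110 -10010 00-000 00011- 00100- 1-0010 10-011 10-110 100-10 10001- 11-001
PIs = {-00110, -10010, 00-000, 00011-, 00100-, 1-0010, 10-011, 10-110, 100-10, 10001-, 11-001, 110100, 111111}
Coverage chart:
  m0: 00-000 ←essential
  m6: -00110,00011-
  m7: 00011- ←essential
  m8: 00-000,00100-
  m9: 00100- ←essential
  m18: -10010 ←essential
  m34: 1-0010,100-10,10001-
  m35: 10-011,10001-
  m38: -00110,10-110,100-10
  m43: 10-011 ←essential
  m46: 10-110 ←essential
  m49: 11-001 ←essential
  m50: -10010,1-0010
  m52: 110100 ←essential
  m57: 11-001 ←essential
  m63: 111111 ←essential
Essential: -10010, 00-000, 00011-, 00100-, 10-011, 10-110, 11-001, 110100, 111111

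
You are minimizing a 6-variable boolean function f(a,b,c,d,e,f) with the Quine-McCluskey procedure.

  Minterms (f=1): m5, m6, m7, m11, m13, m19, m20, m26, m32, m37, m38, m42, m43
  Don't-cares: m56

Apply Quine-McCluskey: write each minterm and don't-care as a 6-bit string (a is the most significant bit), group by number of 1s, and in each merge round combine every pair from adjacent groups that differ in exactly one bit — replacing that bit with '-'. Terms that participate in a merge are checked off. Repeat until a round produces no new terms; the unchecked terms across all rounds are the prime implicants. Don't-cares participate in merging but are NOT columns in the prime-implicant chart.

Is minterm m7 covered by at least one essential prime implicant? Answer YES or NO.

Round 0: 000101✓ 000110✓ 000111✓ 001011✓ 001101✓ 010011 010100 011010 100000 100101✓ 100110✓ 101010✓ 101011✓ 111000
Round 1: -00101 -00110 -01011 00-101 0001-1 00011- 10101-
PIs = {-00101, -00110, -01011, 00-101, 0001-1, 00011-, 010011, 010100, 011010, 100000, 10101-, 111000}
Coverage chart:
  m5: -00101,00-101,0001-1
  m6: -00110,00011-
  m7: 0001-1,00011-
  m11: -01011 ←essential
  m13: 00-101 ←essential
  m19: 010011 ←essential
  m20: 010100 ←essential
  m26: 011010 ←essential
  m32: 100000 ←essential
  m37: -00101 ←essential
  m38: -00110 ←essential
  m42: 10101- ←essential
  m43: -01011,10101-
Essential: -00101, -00110, -01011, 00-101, 010011, 010100, 011010, 100000, 10101-

NO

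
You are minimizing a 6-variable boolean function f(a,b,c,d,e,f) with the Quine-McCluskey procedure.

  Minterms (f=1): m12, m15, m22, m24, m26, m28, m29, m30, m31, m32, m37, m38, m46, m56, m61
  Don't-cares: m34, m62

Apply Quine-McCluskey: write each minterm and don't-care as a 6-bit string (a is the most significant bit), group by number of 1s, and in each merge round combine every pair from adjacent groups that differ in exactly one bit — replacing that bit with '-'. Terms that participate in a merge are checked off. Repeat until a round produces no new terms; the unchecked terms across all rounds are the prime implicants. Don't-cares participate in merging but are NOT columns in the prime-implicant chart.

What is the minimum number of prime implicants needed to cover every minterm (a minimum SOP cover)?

9

size-2^0 implicants → 001100(✓)  001111(✓)  010110(✓)  011000(✓)  011010(✓)  011100(✓)  011101(✓)  011110(✓)  011111(✓)  100000(✓)  100010(✓)  100101  100110(✓)  101110(✓)  111000(✓)  111101(✓)  111110(✓)
size-2^1 implicants → -11000  -11101  -11110  0-1100  0-1111  01-110  011-00(✓)  011-10(✓)  0110-0(✓)  0111-0(✓)  0111-1(✓)  01110-(✓)  01111-(✓)  1-1110  10-110  100-10  1000-0
size-2^2 implicants → 011--0  0111--
Unchecked terms (primes): -11000, -11101, -11110, 0-1100, 0-1111, 01-110, 011--0, 0111--, 1-1110, 10-110, 100-10, 1000-0, 100101
Minterm coverage:
  m12 ⊆ 0-1100 [E]
  m15 ⊆ 0-1111 [E]
  m22 ⊆ 01-110 [E]
  m24 ⊆ -11000,011--0
  m26 ⊆ 011--0 [E]
  m28 ⊆ 0-1100,011--0,0111--
  m29 ⊆ -11101,0111--
  m30 ⊆ -11110,01-110,011--0,0111--
  m31 ⊆ 0-1111,0111--
  m32 ⊆ 1000-0 [E]
  m37 ⊆ 100101 [E]
  m38 ⊆ 10-110,100-10
  m46 ⊆ 1-1110,10-110
  m56 ⊆ -11000 [E]
  m61 ⊆ -11101 [E]
E = {-11000, -11101, 0-1100, 0-1111, 01-110, 011--0, 1000-0, 100101}
Petrick residual → 10-110
Cover = bcd'e'f' + bcde'f + a'cde'f' + a'cdef + a'bdef' + a'bcf' + ab'def' + ab'c'd'f' + ab'c'de'f  |cover|=9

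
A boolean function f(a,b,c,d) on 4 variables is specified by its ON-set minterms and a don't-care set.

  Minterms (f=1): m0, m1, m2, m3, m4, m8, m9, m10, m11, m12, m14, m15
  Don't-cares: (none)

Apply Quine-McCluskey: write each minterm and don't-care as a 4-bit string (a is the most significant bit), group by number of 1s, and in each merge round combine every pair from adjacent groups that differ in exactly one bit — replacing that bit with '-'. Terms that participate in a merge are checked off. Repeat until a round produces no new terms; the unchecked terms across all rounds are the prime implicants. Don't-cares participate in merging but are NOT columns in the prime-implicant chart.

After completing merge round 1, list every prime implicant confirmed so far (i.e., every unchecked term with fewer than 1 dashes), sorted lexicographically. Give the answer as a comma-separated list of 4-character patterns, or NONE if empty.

NONE

size-2^0 implicants → 0000(✓)  0001(✓)  0010(✓)  0011(✓)  0100(✓)  1000(✓)  1001(✓)  1010(✓)  1011(✓)  1100(✓)  1110(✓)  1111(✓)
size-2^1 implicants → -000(✓)  -001(✓)  -010(✓)  -011(✓)  -100(✓)  0-00(✓)  00-0(✓)  00-1(✓)  000-(✓)  001-(✓)  1-00(✓)  1-10(✓)  1-11(✓)  10-0(✓)  10-1(✓)  100-(✓)  101-(✓)  11-0(✓)  111-(✓)
size-2^2 implicants → --00  -0-0(✓)  -0-1(✓)  -00-(✓)  -01-(✓)  00--(✓)  1--0  1-1-  10--(✓)
size-2^3 implicants → -0--
Unchecked terms (primes): --00, -0--, 1--0, 1-1-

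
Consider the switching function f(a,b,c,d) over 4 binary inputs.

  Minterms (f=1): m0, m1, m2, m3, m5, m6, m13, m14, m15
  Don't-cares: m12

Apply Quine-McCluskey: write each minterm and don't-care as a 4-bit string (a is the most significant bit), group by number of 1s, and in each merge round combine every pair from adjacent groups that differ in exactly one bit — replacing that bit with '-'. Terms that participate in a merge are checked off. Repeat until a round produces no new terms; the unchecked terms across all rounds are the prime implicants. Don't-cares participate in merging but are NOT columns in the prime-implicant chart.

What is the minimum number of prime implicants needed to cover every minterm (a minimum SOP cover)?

4

[col 0] 0000*, 0001*, 0010*, 0011*, 0101*, 0110*, 1100*, 1101*, 1110*, 1111*
[col 1] -101, -110, 0-01, 0-10, 00-0*, 00-1*, 000-*, 001-*, 11-0*, 11-1*, 110-*, 111-*
[col 2] 00--, 11--
Prime implicants: -101, -110, 0-01, 0-10, 00--, 11--
PI chart (minterm → PIs covering it):
  0 | 00--  (sole → essential)
  1 | 0-01,00--
  2 | 0-10,00--
  3 | 00--  (sole → essential)
  5 | -101,0-01
  6 | -110,0-10
  13 | -101,11--
  14 | -110,11--
  15 | 11--  (sole → essential)
Essential prime implicants: 00--, 11--
Petrick residual → -101, -110
Minimum SOP uses 4 PIs: bc'd + bcd' + a'b' + ab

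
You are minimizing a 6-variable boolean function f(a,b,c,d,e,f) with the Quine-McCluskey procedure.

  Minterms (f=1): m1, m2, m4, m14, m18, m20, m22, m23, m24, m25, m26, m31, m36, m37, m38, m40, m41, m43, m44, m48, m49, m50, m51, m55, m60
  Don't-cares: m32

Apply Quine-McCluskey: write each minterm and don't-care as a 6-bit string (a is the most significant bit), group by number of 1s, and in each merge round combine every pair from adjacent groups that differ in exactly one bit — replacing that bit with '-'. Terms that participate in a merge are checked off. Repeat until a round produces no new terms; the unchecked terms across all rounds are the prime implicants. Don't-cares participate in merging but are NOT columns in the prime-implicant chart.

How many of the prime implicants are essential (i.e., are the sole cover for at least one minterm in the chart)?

10

Round 0: 000001 000010✓ 000100✓ 001110 010010✓ 010100✓ 010110✓ 010111✓ 011000✓ 011001✓ 011010✓ 011111✓ 100000✓ 100100✓ 100101✓ 100110✓ 101000✓ 101001✓ 101011✓ 101100✓ 110000✓ 110001✓ 110010✓ 110011✓ 110111✓ 111100✓
Round 1: -00100 -10010 -10111 0-0010 0-0100 01-010 01-111 010-10 0101-0 01011- 0110-0 01100- 1-0000 1-1100 10-000✓ 10-100✓ 100-00✓ 1001-0 10010- 101-00✓ 1010-1 10100- 110-11 1100-0✓ 1100-1✓ 11000-✓ 11001-✓
Round 2: 10--00 1100--
PIs = {-00100, -10010, -10111, 0-0010, 0-0100, 000001, 001110, 01-010, 01-111, 010-10, 0101-0, 01011-, 0110-0, 01100-, 1-0000, 1-1100, 10--00, 1001-0, 10010-, 1010-1, 10100-, 110-11, 1100--}
Coverage chart:
  m1: 000001 ←essential
  m2: 0-0010 ←essential
  m4: -00100,0-0100
  m14: 001110 ←essential
  m18: -10010,0-0010,01-010,010-10
  m20: 0-0100,0101-0
  m22: 010-10,0101-0,01011-
  m23: -10111,01-111,01011-
  m24: 0110-0,01100-
  m25: 01100- ←essential
  m26: 01-010,0110-0
  m31: 01-111 ←essential
  m36: -00100,10--00,1001-0,10010-
  m37: 10010- ←essential
  m38: 1001-0 ←essential
  m40: 10--00,10100-
  m41: 1010-1,10100-
  m43: 1010-1 ←essential
  m44: 1-1100,10--00
  m48: 1-0000,1100--
  m49: 1100-- ←essential
  m50: -10010,1100--
  m51: 110-11,1100--
  m55: -10111,110-11
  m60: 1-1100 ←essential
Essential: 0-0010, 000001, 001110, 01-111, 01100-, 1-1100, 1001-0, 10010-, 1010-1, 1100--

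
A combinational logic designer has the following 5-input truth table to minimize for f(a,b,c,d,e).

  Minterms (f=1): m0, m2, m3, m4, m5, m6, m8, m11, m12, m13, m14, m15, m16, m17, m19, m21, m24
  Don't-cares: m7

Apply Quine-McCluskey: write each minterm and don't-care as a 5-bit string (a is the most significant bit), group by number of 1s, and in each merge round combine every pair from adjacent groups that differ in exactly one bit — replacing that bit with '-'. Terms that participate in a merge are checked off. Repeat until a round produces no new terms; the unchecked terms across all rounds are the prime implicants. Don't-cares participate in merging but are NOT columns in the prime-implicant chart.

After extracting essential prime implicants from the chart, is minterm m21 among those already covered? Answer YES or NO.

NO

[col 0] 00000*, 00010*, 00011*, 00100*, 00101*, 00110*, 00111*, 01000*, 01011*, 01100*, 01101*, 01110*, 01111*, 10000*, 10001*, 10011*, 10101*, 11000*
[col 1] -0000*, -0011, -0101, -1000*, 0-000*, 0-011*, 0-100*, 0-101*, 0-110*, 0-111*, 00-00*, 00-10*, 00-11*, 000-0*, 0001-*, 001-0*, 001-1*, 0010-*, 0011-*, 01-00*, 01-11*, 011-0*, 011-1*, 0110-*, 0111-*, 1-000*, 10-01, 100-1, 1000-
[col 2] --000, 0--00, 0--11, 0-1-0*, 0-1-1*, 0-10-*, 0-11-*, 00--0, 00-1-, 001--*, 011--*
[col 3] 0-1--
Prime implicants: --000, -0011, -0101, 0--00, 0--11, 0-1--, 00--0, 00-1-, 10-01, 100-1, 1000-
PI chart (minterm → PIs covering it):
  0 | --000,0--00,00--0
  2 | 00--0,00-1-
  3 | -0011,0--11,00-1-
  4 | 0--00,0-1--,00--0
  5 | -0101,0-1--
  6 | 0-1--,00--0,00-1-
  8 | --000,0--00
  11 | 0--11  (sole → essential)
  12 | 0--00,0-1--
  13 | 0-1--  (sole → essential)
  14 | 0-1--  (sole → essential)
  15 | 0--11,0-1--
  16 | --000,1000-
  17 | 10-01,100-1,1000-
  19 | -0011,100-1
  21 | -0101,10-01
  24 | --000  (sole → essential)
Essential prime implicants: --000, 0--11, 0-1--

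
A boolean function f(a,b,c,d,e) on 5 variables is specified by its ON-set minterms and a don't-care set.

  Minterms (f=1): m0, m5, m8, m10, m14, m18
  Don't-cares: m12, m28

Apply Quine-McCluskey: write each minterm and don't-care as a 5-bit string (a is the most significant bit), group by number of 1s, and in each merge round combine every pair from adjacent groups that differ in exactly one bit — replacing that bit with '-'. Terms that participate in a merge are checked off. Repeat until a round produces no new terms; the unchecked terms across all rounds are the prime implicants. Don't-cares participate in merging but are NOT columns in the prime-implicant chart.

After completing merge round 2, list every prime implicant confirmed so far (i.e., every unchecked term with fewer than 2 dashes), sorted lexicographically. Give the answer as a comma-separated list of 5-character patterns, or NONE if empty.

-1100, 0-000, 00101, 10010

[col 0] 00000*, 00101, 01000*, 01010*, 01100*, 01110*, 10010, 11100*
[col 1] -1100, 0-000, 01-00*, 01-10*, 010-0*, 011-0*
[col 2] 01--0
Prime implicants: -1100, 0-000, 00101, 01--0, 10010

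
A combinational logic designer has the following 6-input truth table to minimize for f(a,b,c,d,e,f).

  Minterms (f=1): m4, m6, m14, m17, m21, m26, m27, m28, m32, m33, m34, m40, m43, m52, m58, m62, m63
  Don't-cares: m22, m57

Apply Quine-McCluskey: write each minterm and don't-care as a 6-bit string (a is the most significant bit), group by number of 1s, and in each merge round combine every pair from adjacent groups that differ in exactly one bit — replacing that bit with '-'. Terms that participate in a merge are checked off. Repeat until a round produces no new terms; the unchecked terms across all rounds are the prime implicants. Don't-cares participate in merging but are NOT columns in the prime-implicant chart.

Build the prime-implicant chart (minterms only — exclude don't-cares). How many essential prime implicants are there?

Round 0: 000100✓ 000110✓ 001110✓ 010001✓ 010101✓ 010110✓ 011010✓ 011011✓ 011100 100000✓ 100001✓ 100010✓ 101000✓ 101011 110100 111001 111010✓ 111110✓ 111111✓
Round 1: -11010 0-0110 00-110 0001-0 010-01 01101- 10-000 1000-0 10000- 111-10 11111-
PIs = {-11010, 0-0110, 00-110, 0001-0, 010-01, 01101-, 011100, 10-000, 1000-0, 10000-, 101011, 110100, 111-10, 111001, 11111-}
Coverage chart:
  m4: 0001-0 ←essential
  m6: 0-0110,00-110,0001-0
  m14: 00-110 ←essential
  m17: 010-01 ←essential
  m21: 010-01 ←essential
  m26: -11010,01101-
  m27: 01101- ←essential
  m28: 011100 ←essential
  m32: 10-000,1000-0,10000-
  m33: 10000- ←essential
  m34: 1000-0 ←essential
  m40: 10-000 ←essential
  m43: 101011 ←essential
  m52: 110100 ←essential
  m58: -11010,111-10
  m62: 111-10,11111-
  m63: 11111- ←essential
Essential: 00-110, 0001-0, 010-01, 01101-, 011100, 10-000, 1000-0, 10000-, 101011, 110100, 11111-

11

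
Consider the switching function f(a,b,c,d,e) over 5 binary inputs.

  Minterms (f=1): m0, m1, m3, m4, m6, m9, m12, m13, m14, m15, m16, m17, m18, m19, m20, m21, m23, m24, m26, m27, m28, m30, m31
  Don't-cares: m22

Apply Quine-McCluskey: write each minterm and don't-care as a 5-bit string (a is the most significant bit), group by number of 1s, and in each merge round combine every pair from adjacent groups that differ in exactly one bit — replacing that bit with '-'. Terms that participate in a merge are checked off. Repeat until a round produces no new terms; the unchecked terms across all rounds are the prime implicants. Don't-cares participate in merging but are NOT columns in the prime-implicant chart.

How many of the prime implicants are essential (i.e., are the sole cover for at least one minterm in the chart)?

5

size-2^0 implicants → 00000(✓)  00001(✓)  00011(✓)  00100(✓)  00110(✓)  01001(✓)  01100(✓)  01101(✓)  01110(✓)  01111(✓)  10000(✓)  10001(✓)  10010(✓)  10011(✓)  10100(✓)  10101(✓)  10110(✓)  10111(✓)  11000(✓)  11010(✓)  11011(✓)  11100(✓)  11110(✓)  11111(✓)
size-2^1 implicants → -0000(✓)  -0001(✓)  -0011(✓)  -0100(✓)  -0110(✓)  -1100(✓)  -1110(✓)  -1111(✓)  0-001  0-100(✓)  0-110(✓)  00-00(✓)  000-1(✓)  0000-(✓)  001-0(✓)  01-01  011-0(✓)  011-1(✓)  0110-(✓)  0111-(✓)  1-000(✓)  1-010(✓)  1-011(✓)  1-100(✓)  1-110(✓)  1-111(✓)  10-00(✓)  10-01(✓)  10-10(✓)  10-11(✓)  100-0(✓)  100-1(✓)  1000-(✓)  1001-(✓)  101-0(✓)  101-1(✓)  1010-(✓)  1011-(✓)  11-00(✓)  11-10(✓)  11-11(✓)  110-0(✓)  1101-(✓)  111-0(✓)  1111-(✓)
size-2^2 implicants → --100(✓)  --110(✓)  -0-00  -00-1  -000-  -01-0(✓)  -11-0(✓)  -111-  0-1-0(✓)  011--  1--00(✓)  1--10(✓)  1--11(✓)  1-0-0(✓)  1-01-(✓)  1-1-0(✓)  1-11-(✓)  10--0(✓)  10--1(✓)  10-0-(✓)  10-1-(✓)  100--(✓)  101--(✓)  11--0(✓)  11-1-(✓)
size-2^3 implicants → --1-0  1---0  1--1-  10---
Unchecked terms (primes): --1-0, -0-00, -00-1, -000-, -111-, 0-001, 01-01, 011--, 1---0, 1--1-, 10---
Minterm coverage:
  m0 ⊆ -0-00,-000-
  m1 ⊆ -00-1,-000-,0-001
  m3 ⊆ -00-1 [E]
  m4 ⊆ --1-0,-0-00
  m6 ⊆ --1-0 [E]
  m9 ⊆ 0-001,01-01
  m12 ⊆ --1-0,011--
  m13 ⊆ 01-01,011--
  m14 ⊆ --1-0,-111-,011--
  m15 ⊆ -111-,011--
  m16 ⊆ -0-00,-000-,1---0,10---
  m17 ⊆ -00-1,-000-,10---
  m18 ⊆ 1---0,1--1-,10---
  m19 ⊆ -00-1,1--1-,10---
  m20 ⊆ --1-0,-0-00,1---0,10---
  m21 ⊆ 10--- [E]
  m23 ⊆ 1--1-,10---
  m24 ⊆ 1---0 [E]
  m26 ⊆ 1---0,1--1-
  m27 ⊆ 1--1- [E]
  m28 ⊆ --1-0,1---0
  m30 ⊆ --1-0,-111-,1---0,1--1-
  m31 ⊆ -111-,1--1-
E = {--1-0, -00-1, 1---0, 1--1-, 10---}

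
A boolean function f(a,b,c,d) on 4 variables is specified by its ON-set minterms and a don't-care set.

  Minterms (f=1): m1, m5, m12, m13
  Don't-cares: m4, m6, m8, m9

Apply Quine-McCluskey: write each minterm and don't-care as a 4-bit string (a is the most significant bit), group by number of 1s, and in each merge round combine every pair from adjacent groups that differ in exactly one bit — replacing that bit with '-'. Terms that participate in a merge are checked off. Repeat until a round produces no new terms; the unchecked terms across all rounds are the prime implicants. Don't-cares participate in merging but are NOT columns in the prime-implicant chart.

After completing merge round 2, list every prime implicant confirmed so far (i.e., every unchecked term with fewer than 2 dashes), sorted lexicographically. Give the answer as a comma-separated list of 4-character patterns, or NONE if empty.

size-2^0 implicants → 0001(✓)  0100(✓)  0101(✓)  0110(✓)  1000(✓)  1001(✓)  1100(✓)  1101(✓)
size-2^1 implicants → -001(✓)  -100(✓)  -101(✓)  0-01(✓)  01-0  010-(✓)  1-00(✓)  1-01(✓)  100-(✓)  110-(✓)
size-2^2 implicants → --01  -10-  1-0-
Unchecked terms (primes): --01, -10-, 01-0, 1-0-

01-0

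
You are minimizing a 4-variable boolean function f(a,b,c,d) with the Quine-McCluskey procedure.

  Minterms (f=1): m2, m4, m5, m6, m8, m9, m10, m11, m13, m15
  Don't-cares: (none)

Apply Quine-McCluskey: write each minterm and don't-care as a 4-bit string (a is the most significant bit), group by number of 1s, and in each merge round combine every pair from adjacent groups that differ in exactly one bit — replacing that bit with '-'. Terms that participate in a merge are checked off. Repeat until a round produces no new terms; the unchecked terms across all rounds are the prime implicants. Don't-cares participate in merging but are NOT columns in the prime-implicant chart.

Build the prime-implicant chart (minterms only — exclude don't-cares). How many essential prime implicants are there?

2

size-2^0 implicants → 0010(✓)  0100(✓)  0101(✓)  0110(✓)  1000(✓)  1001(✓)  1010(✓)  1011(✓)  1101(✓)  1111(✓)
size-2^1 implicants → -010  -101  0-10  01-0  010-  1-01(✓)  1-11(✓)  10-0(✓)  10-1(✓)  100-(✓)  101-(✓)  11-1(✓)
size-2^2 implicants → 1--1  10--
Unchecked terms (primes): -010, -101, 0-10, 01-0, 010-, 1--1, 10--
Minterm coverage:
  m2 ⊆ -010,0-10
  m4 ⊆ 01-0,010-
  m5 ⊆ -101,010-
  m6 ⊆ 0-10,01-0
  m8 ⊆ 10-- [E]
  m9 ⊆ 1--1,10--
  m10 ⊆ -010,10--
  m11 ⊆ 1--1,10--
  m13 ⊆ -101,1--1
  m15 ⊆ 1--1 [E]
E = {1--1, 10--}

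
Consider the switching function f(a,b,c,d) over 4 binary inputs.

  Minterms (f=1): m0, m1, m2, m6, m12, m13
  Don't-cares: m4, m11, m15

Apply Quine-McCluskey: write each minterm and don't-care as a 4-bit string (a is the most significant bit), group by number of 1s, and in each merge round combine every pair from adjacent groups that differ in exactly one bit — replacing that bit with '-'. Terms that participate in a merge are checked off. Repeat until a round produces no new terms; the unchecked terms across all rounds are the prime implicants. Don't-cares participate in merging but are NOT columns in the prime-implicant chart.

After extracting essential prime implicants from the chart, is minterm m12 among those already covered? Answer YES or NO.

size-2^0 implicants → 0000(✓)  0001(✓)  0010(✓)  0100(✓)  0110(✓)  1011(✓)  1100(✓)  1101(✓)  1111(✓)
size-2^1 implicants → -100  0-00(✓)  0-10(✓)  00-0(✓)  000-  01-0(✓)  1-11  11-1  110-
size-2^2 implicants → 0--0
Unchecked terms (primes): -100, 0--0, 000-, 1-11, 11-1, 110-
Minterm coverage:
  m0 ⊆ 0--0,000-
  m1 ⊆ 000- [E]
  m2 ⊆ 0--0 [E]
  m6 ⊆ 0--0 [E]
  m12 ⊆ -100,110-
  m13 ⊆ 11-1,110-
E = {0--0, 000-}

NO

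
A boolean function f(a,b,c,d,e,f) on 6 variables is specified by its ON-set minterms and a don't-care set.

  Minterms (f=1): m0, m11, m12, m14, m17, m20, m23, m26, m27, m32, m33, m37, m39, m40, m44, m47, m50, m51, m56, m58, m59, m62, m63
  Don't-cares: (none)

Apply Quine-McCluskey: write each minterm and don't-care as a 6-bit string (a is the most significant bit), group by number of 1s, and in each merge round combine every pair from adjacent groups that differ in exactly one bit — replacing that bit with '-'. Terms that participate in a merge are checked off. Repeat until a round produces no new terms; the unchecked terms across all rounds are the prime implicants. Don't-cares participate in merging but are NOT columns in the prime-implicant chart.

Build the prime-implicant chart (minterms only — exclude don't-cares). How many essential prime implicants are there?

[col 0] 000000*, 001011*, 001100*, 001110*, 010001, 010100, 010111, 011010*, 011011*, 100000*, 100001*, 100101*, 100111*, 101000*, 101100*, 101111*, 110010*, 110011*, 111000*, 111010*, 111011*, 111110*, 111111*
[col 1] -00000, -01100, -11010*, -11011*, 0-1011, 0011-0, 01101-*, 1-1000, 1-1111, 10-000, 10-111, 100-01, 10000-, 1001-1, 101-00, 11-010*, 11-011*, 11001-*, 111-10*, 111-11*, 1110-0, 11101-*, 11111-*
[col 2] -1101-, 11-01-, 111-1-
Prime implicants: -00000, -01100, -1101-, 0-1011, 0011-0, 010001, 010100, 010111, 1-1000, 1-1111, 10-000, 10-111, 100-01, 10000-, 1001-1, 101-00, 11-01-, 111-1-, 1110-0
PI chart (minterm → PIs covering it):
  0 | -00000  (sole → essential)
  11 | 0-1011  (sole → essential)
  12 | -01100,0011-0
  14 | 0011-0  (sole → essential)
  17 | 010001  (sole → essential)
  20 | 010100  (sole → essential)
  23 | 010111  (sole → essential)
  26 | -1101-  (sole → essential)
  27 | -1101-,0-1011
  32 | -00000,10-000,10000-
  33 | 100-01,10000-
  37 | 100-01,1001-1
  39 | 10-111,1001-1
  40 | 1-1000,10-000,101-00
  44 | -01100,101-00
  47 | 1-1111,10-111
  50 | 11-01-  (sole → essential)
  51 | 11-01-  (sole → essential)
  56 | 1-1000,1110-0
  58 | -1101-,11-01-,111-1-,1110-0
  59 | -1101-,11-01-,111-1-
  62 | 111-1-  (sole → essential)
  63 | 1-1111,111-1-
Essential prime implicants: -00000, -1101-, 0-1011, 0011-0, 010001, 010100, 010111, 11-01-, 111-1-

9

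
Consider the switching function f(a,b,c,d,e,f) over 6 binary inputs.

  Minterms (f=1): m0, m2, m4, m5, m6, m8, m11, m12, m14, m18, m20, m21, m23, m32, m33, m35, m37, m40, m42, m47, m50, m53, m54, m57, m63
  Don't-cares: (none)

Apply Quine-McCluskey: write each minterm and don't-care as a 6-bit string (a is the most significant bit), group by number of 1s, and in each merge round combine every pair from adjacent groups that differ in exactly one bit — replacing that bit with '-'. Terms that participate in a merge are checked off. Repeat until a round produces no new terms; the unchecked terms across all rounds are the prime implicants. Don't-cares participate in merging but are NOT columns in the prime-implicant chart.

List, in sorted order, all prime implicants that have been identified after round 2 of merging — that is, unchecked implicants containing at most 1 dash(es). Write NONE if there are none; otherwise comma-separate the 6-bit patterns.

Round 0: 000000✓ 000010✓ 000100✓ 000101✓ 000110✓ 001000✓ 001011 001100✓ 001110✓ 010010✓ 010100✓ 010101✓ 010111✓ 100000✓ 100001✓ 100011✓ 100101✓ 101000✓ 101010✓ 101111✓ 110010✓ 110101✓ 110110✓ 111001 111111✓
Round 1: -00000✓ -00101✓ -01000✓ -10010 -10101✓ 0-0010 0-0100✓ 0-0101✓ 00-000✓ 00-100✓ 00-110✓ 000-00✓ 000-10✓ 0000-0✓ 0001-0✓ 00010-✓ 001-00✓ 0011-0✓ 0101-1 01010-✓ 1-0101✓ 1-1111 10-000✓ 100-01 1000-1 10000- 1010-0 110-10
Round 2: --0101 -0-000 0-010- 00--00 00-1-0 000--0
PIs = {--0101, -0-000, -10010, 0-0010, 0-010-, 00--00, 00-1-0, 000--0, 001011, 0101-1, 1-1111, 100-01, 1000-1, 10000-, 1010-0, 110-10, 111001}

-10010, 0-0010, 001011, 0101-1, 1-1111, 100-01, 1000-1, 10000-, 1010-0, 110-10, 111001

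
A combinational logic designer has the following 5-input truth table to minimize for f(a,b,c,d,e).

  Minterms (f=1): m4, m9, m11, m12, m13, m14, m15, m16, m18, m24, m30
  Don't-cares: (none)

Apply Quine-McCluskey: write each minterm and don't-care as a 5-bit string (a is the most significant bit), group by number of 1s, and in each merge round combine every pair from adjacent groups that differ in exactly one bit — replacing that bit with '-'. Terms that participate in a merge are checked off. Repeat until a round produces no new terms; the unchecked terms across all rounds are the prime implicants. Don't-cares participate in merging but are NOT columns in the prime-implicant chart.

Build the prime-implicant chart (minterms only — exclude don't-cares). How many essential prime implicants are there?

5

[col 0] 00100*, 01001*, 01011*, 01100*, 01101*, 01110*, 01111*, 10000*, 10010*, 11000*, 11110*
[col 1] -1110, 0-100, 01-01*, 01-11*, 010-1*, 011-0*, 011-1*, 0110-*, 0111-*, 1-000, 100-0
[col 2] 01--1, 011--
Prime implicants: -1110, 0-100, 01--1, 011--, 1-000, 100-0
PI chart (minterm → PIs covering it):
  4 | 0-100  (sole → essential)
  9 | 01--1  (sole → essential)
  11 | 01--1  (sole → essential)
  12 | 0-100,011--
  13 | 01--1,011--
  14 | -1110,011--
  15 | 01--1,011--
  16 | 1-000,100-0
  18 | 100-0  (sole → essential)
  24 | 1-000  (sole → essential)
  30 | -1110  (sole → essential)
Essential prime implicants: -1110, 0-100, 01--1, 1-000, 100-0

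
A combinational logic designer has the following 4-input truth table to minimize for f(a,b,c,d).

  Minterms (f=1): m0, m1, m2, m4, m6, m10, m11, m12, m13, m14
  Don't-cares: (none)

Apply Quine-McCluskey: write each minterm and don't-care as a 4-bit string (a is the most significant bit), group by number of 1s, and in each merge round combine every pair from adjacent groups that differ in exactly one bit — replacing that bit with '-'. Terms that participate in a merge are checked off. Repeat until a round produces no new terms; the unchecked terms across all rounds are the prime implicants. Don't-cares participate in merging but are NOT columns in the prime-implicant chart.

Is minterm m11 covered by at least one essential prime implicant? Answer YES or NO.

YES

[col 0] 0000*, 0001*, 0010*, 0100*, 0110*, 1010*, 1011*, 1100*, 1101*, 1110*
[col 1] -010*, -100*, -110*, 0-00*, 0-10*, 00-0*, 000-, 01-0*, 1-10*, 101-, 11-0*, 110-
[col 2] --10, -1-0, 0--0
Prime implicants: --10, -1-0, 0--0, 000-, 101-, 110-
PI chart (minterm → PIs covering it):
  0 | 0--0,000-
  1 | 000-  (sole → essential)
  2 | --10,0--0
  4 | -1-0,0--0
  6 | --10,-1-0,0--0
  10 | --10,101-
  11 | 101-  (sole → essential)
  12 | -1-0,110-
  13 | 110-  (sole → essential)
  14 | --10,-1-0
Essential prime implicants: 000-, 101-, 110-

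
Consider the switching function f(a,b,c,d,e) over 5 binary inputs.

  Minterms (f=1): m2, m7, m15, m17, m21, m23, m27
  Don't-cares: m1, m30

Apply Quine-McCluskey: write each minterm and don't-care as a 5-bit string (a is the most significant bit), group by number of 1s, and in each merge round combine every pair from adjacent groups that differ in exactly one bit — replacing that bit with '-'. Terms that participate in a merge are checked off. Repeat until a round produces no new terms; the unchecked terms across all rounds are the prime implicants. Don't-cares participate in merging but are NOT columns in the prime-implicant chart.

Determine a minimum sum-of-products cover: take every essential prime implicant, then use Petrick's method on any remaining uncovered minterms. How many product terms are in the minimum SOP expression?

[col 0] 00001*, 00010, 00111*, 01111*, 10001*, 10101*, 10111*, 11011, 11110
[col 1] -0001, -0111, 0-111, 10-01, 101-1
Prime implicants: -0001, -0111, 0-111, 00010, 10-01, 101-1, 11011, 11110
PI chart (minterm → PIs covering it):
  2 | 00010  (sole → essential)
  7 | -0111,0-111
  15 | 0-111  (sole → essential)
  17 | -0001,10-01
  21 | 10-01,101-1
  23 | -0111,101-1
  27 | 11011  (sole → essential)
Essential prime implicants: 0-111, 00010, 11011
Petrick residual → -0001, 101-1
Minimum SOP uses 5 PIs: b'c'd'e + a'cde + a'b'c'de' + ab'ce + abc'de

5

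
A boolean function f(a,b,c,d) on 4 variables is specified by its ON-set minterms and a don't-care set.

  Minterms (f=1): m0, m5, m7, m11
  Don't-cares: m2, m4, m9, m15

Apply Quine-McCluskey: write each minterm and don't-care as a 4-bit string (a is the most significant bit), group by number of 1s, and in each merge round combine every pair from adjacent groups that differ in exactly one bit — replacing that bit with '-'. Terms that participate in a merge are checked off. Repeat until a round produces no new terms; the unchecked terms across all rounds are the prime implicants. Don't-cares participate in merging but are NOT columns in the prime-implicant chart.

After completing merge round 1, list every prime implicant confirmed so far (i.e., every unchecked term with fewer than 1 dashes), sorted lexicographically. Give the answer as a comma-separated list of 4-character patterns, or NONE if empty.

NONE

Round 0: 0000✓ 0010✓ 0100✓ 0101✓ 0111✓ 1001✓ 1011✓ 1111✓
Round 1: -111 0-00 00-0 01-1 010- 1-11 10-1
PIs = {-111, 0-00, 00-0, 01-1, 010-, 1-11, 10-1}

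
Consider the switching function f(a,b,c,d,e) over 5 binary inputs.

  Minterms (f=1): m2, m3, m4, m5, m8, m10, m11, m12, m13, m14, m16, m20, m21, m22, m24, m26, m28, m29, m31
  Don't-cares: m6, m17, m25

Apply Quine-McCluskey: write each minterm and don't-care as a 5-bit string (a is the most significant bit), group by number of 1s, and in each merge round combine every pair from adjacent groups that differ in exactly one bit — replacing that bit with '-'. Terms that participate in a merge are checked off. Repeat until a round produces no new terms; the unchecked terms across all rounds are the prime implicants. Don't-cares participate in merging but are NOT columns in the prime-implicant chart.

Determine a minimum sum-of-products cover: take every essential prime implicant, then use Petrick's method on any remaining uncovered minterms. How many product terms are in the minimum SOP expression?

[col 0] 00010*, 00011*, 00100*, 00101*, 00110*, 01000*, 01010*, 01011*, 01100*, 01101*, 01110*, 10000*, 10001*, 10100*, 10101*, 10110*, 11000*, 11001*, 11010*, 11100*, 11101*, 11111*
[col 1] -0100*, -0101*, -0110*, -1000*, -1010*, -1100*, -1101*, 0-010*, 0-011*, 0-100*, 0-101*, 0-110*, 00-10*, 0001-*, 001-0*, 0010-*, 01-00*, 01-10*, 010-0*, 0101-*, 011-0*, 0110-*, 1-000*, 1-001*, 1-100*, 1-101*, 10-00*, 10-01*, 1000-*, 101-0*, 1010-*, 11-00*, 11-01*, 110-0*, 1100-*, 111-1, 1110-*
[col 2] --100*, --101*, -01-0, -010-*, -1-00, -10-0, -110-*, 0--10, 0-01-, 0-1-0, 0-10-*, 01--0, 1--00*, 1--01*, 1-00-*, 1-10-*, 10-0-*, 11-0-*
[col 3] --10-, 1--0-
Prime implicants: --10-, -01-0, -1-00, -10-0, 0--10, 0-01-, 0-1-0, 01--0, 1--0-, 111-1
PI chart (minterm → PIs covering it):
  2 | 0--10,0-01-
  3 | 0-01-  (sole → essential)
  4 | --10-,-01-0,0-1-0
  5 | --10-  (sole → essential)
  8 | -1-00,-10-0,01--0
  10 | -10-0,0--10,0-01-,01--0
  11 | 0-01-  (sole → essential)
  12 | --10-,-1-00,0-1-0,01--0
  13 | --10-  (sole → essential)
  14 | 0--10,0-1-0,01--0
  16 | 1--0-  (sole → essential)
  20 | --10-,-01-0,1--0-
  21 | --10-,1--0-
  22 | -01-0  (sole → essential)
  24 | -1-00,-10-0,1--0-
  26 | -10-0  (sole → essential)
  28 | --10-,-1-00,1--0-
  29 | --10-,1--0-,111-1
  31 | 111-1  (sole → essential)
Essential prime implicants: --10-, -01-0, -10-0, 0-01-, 1--0-, 111-1
Petrick residual → 0--10
Minimum SOP uses 7 PIs: cd' + b'ce' + bc'e' + a'de' + a'c'd + ad' + abce

7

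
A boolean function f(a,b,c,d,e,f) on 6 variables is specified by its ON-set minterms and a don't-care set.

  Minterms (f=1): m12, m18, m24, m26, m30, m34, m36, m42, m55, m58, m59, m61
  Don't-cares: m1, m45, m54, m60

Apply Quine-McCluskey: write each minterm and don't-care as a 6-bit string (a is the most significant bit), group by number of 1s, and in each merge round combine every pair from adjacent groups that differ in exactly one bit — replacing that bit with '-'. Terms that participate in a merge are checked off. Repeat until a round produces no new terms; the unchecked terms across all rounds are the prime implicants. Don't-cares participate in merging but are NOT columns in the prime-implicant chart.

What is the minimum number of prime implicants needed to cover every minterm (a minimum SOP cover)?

[col 0] 000001, 001100, 010010*, 011000*, 011010*, 011110*, 100010*, 100100, 101010*, 101101*, 110110*, 110111*, 111010*, 111011*, 111100*, 111101*
[col 1] -11010, 01-010, 011-10, 0110-0, 1-1010, 1-1101, 10-010, 11011-, 11101-, 11110-
Prime implicants: -11010, 000001, 001100, 01-010, 011-10, 0110-0, 1-1010, 1-1101, 10-010, 100100, 11011-, 11101-, 11110-
PI chart (minterm → PIs covering it):
  12 | 001100  (sole → essential)
  18 | 01-010  (sole → essential)
  24 | 0110-0  (sole → essential)
  26 | -11010,01-010,011-10,0110-0
  30 | 011-10  (sole → essential)
  34 | 10-010  (sole → essential)
  36 | 100100  (sole → essential)
  42 | 1-1010,10-010
  55 | 11011-  (sole → essential)
  58 | -11010,1-1010,11101-
  59 | 11101-  (sole → essential)
  61 | 1-1101,11110-
Essential prime implicants: 001100, 01-010, 011-10, 0110-0, 10-010, 100100, 11011-, 11101-
Petrick residual → 1-1101
Minimum SOP uses 9 PIs: a'b'cde'f' + a'bd'ef' + a'bcef' + a'bcd'f' + acde'f + ab'd'ef' + ab'c'de'f' + abc'de + abcd'e

9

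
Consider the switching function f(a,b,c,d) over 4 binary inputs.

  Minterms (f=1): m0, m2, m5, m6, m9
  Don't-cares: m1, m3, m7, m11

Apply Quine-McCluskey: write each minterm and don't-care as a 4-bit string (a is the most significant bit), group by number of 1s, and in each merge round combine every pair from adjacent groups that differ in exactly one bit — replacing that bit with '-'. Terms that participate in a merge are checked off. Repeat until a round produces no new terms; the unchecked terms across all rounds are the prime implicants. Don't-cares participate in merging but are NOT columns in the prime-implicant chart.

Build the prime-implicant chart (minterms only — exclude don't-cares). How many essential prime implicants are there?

[col 0] 0000*, 0001*, 0010*, 0011*, 0101*, 0110*, 0111*, 1001*, 1011*
[col 1] -001*, -011*, 0-01*, 0-10*, 0-11*, 00-0*, 00-1*, 000-*, 001-*, 01-1*, 011-*, 10-1*
[col 2] -0-1, 0--1, 0-1-, 00--
Prime implicants: -0-1, 0--1, 0-1-, 00--
PI chart (minterm → PIs covering it):
  0 | 00--  (sole → essential)
  2 | 0-1-,00--
  5 | 0--1  (sole → essential)
  6 | 0-1-  (sole → essential)
  9 | -0-1  (sole → essential)
Essential prime implicants: -0-1, 0--1, 0-1-, 00--

4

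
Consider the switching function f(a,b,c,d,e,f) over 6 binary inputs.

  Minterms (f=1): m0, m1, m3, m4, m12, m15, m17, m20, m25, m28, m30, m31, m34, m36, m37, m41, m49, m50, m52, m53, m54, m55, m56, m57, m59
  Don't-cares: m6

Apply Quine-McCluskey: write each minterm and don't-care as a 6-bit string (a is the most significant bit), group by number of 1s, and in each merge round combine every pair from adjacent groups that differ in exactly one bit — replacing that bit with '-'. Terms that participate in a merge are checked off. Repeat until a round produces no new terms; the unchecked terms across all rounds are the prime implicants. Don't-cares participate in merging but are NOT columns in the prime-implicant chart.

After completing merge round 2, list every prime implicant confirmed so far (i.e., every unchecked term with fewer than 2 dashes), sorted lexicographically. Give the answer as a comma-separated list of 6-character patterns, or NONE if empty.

0-0001, 0-1111, 000-00, 0000-1, 00000-, 0001-0, 0111-0, 01111-, 1-0010, 1-1001, 110-01, 110-10, 1110-1, 11100-

[col 0] 000000*, 000001*, 000011*, 000100*, 000110*, 001100*, 001111*, 010001*, 010100*, 011001*, 011100*, 011110*, 011111*, 100010*, 100100*, 100101*, 101001*, 110001*, 110010*, 110100*, 110101*, 110110*, 110111*, 111000*, 111001*, 111011*
[col 1] -00100*, -10001*, -10100*, -11001*, 0-0001, 0-0100*, 0-1100*, 0-1111, 00-100*, 000-00, 0000-1, 00000-, 0001-0, 01-001*, 01-100*, 0111-0, 01111-, 1-0010, 1-0100*, 1-0101*, 1-1001, 10010-*, 11-001*, 110-01, 110-10, 1101-0*, 1101-1*, 11010-*, 11011-*, 1110-1, 11100-
[col 2] --0100, -1-001, 0--100, 1-010-, 1101--
Prime implicants: --0100, -1-001, 0--100, 0-0001, 0-1111, 000-00, 0000-1, 00000-, 0001-0, 0111-0, 01111-, 1-0010, 1-010-, 1-1001, 110-01, 110-10, 1101--, 1110-1, 11100-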